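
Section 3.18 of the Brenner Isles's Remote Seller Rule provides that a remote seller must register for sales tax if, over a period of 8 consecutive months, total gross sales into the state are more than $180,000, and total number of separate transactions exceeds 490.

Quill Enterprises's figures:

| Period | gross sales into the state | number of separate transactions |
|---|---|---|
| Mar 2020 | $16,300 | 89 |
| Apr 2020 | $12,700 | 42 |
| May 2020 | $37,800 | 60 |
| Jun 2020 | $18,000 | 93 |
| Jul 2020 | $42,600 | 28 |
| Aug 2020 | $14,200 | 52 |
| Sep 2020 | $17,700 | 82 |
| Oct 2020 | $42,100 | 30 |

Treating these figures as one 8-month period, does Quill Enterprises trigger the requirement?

Total gross sales into the state: $16,300 + $12,700 + $37,800 + $18,000 + $42,600 + $14,200 + $17,700 + $42,100 = $201,400 (> $180,000).
Total number of separate transactions: 89 + 42 + 60 + 93 + 28 + 52 + 82 + 30 = 476 (≤ 490).
The test is 'and': the rule requires both, and at least one is not exceeded.

No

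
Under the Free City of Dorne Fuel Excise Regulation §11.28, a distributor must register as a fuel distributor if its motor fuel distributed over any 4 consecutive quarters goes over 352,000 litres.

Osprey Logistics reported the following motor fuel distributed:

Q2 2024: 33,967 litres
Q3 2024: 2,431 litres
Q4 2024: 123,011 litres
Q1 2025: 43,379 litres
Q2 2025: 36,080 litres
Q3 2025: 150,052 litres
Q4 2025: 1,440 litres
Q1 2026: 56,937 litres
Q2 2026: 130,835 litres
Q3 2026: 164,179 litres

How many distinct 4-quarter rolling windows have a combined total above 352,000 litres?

2

Q2 2024–Q1 2025: 33,967 litres + 2,431 litres + 123,011 litres + 43,379 litres = 202,788 litres (under)
Q3 2024–Q2 2025: 2,431 litres + 123,011 litres + 43,379 litres + 36,080 litres = 204,901 litres (under)
Q4 2024–Q3 2025: 123,011 litres + 43,379 litres + 36,080 litres + 150,052 litres = 352,522 litres (over)
Q1 2025–Q4 2025: 43,379 litres + 36,080 litres + 150,052 litres + 1,440 litres = 230,951 litres (under)
Q2 2025–Q1 2026: 36,080 litres + 150,052 litres + 1,440 litres + 56,937 litres = 244,509 litres (under)
Q3 2025–Q2 2026: 150,052 litres + 1,440 litres + 56,937 litres + 130,835 litres = 339,264 litres (under)
Q4 2025–Q3 2026: 1,440 litres + 56,937 litres + 130,835 litres + 164,179 litres = 353,391 litres (over)
2 windows exceed the threshold.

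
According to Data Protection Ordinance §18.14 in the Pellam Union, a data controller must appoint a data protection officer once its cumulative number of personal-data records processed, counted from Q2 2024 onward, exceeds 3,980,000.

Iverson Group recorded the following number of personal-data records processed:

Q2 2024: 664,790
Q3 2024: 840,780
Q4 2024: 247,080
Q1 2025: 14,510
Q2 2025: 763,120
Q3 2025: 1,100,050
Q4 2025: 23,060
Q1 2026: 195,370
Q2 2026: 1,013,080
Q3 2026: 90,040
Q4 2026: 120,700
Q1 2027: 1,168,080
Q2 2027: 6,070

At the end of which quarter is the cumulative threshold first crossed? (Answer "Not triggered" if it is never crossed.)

Q2 2026

Through Q2 2024: 664,790
Through Q3 2024: 1,505,570
Through Q4 2024: 1,752,650
Through Q1 2025: 1,767,160
Through Q2 2025: 2,530,280
Through Q3 2025: 3,630,330
Through Q4 2025: 3,653,390
Through Q1 2026: 3,848,760
Through Q2 2026: 4,861,840 ← exceeds threshold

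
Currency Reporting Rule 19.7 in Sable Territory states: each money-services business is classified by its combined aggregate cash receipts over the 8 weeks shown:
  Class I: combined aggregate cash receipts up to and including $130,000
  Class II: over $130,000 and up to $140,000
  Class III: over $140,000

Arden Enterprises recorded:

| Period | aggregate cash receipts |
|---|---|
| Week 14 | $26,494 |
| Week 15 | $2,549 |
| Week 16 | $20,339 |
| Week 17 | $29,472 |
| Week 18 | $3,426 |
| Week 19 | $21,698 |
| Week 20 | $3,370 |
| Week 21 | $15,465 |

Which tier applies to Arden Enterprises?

Combined aggregate cash receipts: $26,494 + $2,549 + $20,339 + $29,472 + $3,426 + $21,698 + $3,370 + $15,465 = $122,813.
$122,813 ≤ $130,000, so Class I applies.

Class I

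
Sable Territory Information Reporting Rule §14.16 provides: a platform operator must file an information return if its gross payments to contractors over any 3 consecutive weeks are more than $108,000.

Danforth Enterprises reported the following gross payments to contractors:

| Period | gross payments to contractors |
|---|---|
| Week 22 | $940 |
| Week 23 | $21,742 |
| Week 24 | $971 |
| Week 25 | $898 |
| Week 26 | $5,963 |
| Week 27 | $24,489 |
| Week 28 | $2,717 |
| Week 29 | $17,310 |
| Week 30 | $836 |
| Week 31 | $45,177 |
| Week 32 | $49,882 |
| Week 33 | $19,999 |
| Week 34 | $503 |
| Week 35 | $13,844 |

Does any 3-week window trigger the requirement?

Yes

Week 22–Week 24: $940 + $21,742 + $971 = $23,653 (under)
Week 23–Week 25: $21,742 + $971 + $898 = $23,611 (under)
Week 24–Week 26: $971 + $898 + $5,963 = $7,832 (under)
Week 25–Week 27: $898 + $5,963 + $24,489 = $31,350 (under)
Week 26–Week 28: $5,963 + $24,489 + $2,717 = $33,169 (under)
Week 27–Week 29: $24,489 + $2,717 + $17,310 = $44,516 (under)
Week 28–Week 30: $2,717 + $17,310 + $836 = $20,863 (under)
Week 29–Week 31: $17,310 + $836 + $45,177 = $63,323 (under)
Week 30–Week 32: $836 + $45,177 + $49,882 = $95,895 (under)
Week 31–Week 33: $45,177 + $49,882 + $19,999 = $115,058 (over)
Week 32–Week 34: $49,882 + $19,999 + $503 = $70,384 (under)
Week 33–Week 35: $19,999 + $503 + $13,844 = $34,346 (under)
At least one window exceeds $108,000.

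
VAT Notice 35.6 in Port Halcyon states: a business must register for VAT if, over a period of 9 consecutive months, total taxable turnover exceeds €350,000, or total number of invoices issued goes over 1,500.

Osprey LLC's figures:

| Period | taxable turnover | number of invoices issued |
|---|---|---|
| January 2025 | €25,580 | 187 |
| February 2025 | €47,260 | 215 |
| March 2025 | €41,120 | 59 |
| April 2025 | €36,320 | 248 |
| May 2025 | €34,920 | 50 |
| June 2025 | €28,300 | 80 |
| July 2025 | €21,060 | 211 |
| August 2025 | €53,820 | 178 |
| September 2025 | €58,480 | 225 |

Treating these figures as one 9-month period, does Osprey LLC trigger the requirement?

No

Total taxable turnover: €25,580 + €47,260 + €41,120 + €36,320 + €34,920 + €28,300 + €21,060 + €53,820 + €58,480 = €346,860 (≤ €350,000).
Total number of invoices issued: 187 + 215 + 59 + 248 + 50 + 80 + 211 + 178 + 225 = 1,453 (≤ 1,500).
The test is 'or': neither threshold is exceeded.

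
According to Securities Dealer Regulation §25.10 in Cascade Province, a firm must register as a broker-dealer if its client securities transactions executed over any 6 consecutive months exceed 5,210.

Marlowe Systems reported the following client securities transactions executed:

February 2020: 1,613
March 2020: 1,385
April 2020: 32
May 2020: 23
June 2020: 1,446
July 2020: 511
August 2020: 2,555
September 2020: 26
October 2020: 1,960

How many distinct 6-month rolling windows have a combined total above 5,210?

2

February 2020–July 2020: 1,613 + 1,385 + 32 + 23 + 1,446 + 511 = 5,010 (under)
March 2020–August 2020: 1,385 + 32 + 23 + 1,446 + 511 + 2,555 = 5,952 (over)
April 2020–September 2020: 32 + 23 + 1,446 + 511 + 2,555 + 26 = 4,593 (under)
May 2020–October 2020: 23 + 1,446 + 511 + 2,555 + 26 + 1,960 = 6,521 (over)
2 windows exceed the threshold.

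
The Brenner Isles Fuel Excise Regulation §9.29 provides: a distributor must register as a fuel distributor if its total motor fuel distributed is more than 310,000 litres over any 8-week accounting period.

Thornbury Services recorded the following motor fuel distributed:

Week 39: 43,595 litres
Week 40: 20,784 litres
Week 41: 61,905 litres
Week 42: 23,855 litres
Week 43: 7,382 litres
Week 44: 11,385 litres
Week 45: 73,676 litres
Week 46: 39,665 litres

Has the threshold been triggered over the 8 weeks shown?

Total motor fuel distributed: 43,595 litres + 20,784 litres + 61,905 litres + 23,855 litres + 7,382 litres + 11,385 litres + 73,676 litres + 39,665 litres = 282,247 litres.
282,247 litres ≤ 310,000 litres, so the threshold is not exceeded.

No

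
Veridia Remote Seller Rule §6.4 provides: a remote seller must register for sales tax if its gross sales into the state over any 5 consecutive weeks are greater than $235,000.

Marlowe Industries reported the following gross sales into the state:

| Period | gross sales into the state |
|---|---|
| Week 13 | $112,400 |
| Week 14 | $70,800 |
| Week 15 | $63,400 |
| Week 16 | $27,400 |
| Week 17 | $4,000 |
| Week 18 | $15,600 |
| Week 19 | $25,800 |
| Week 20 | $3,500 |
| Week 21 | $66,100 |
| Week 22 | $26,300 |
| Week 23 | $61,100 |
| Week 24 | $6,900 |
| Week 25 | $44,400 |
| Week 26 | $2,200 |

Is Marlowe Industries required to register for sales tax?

Yes

Week 13–Week 17: $112,400 + $70,800 + $63,400 + $27,400 + $4,000 = $278,000 (over)
Week 14–Week 18: $70,800 + $63,400 + $27,400 + $4,000 + $15,600 = $181,200 (under)
Week 15–Week 19: $63,400 + $27,400 + $4,000 + $15,600 + $25,800 = $136,200 (under)
Week 16–Week 20: $27,400 + $4,000 + $15,600 + $25,800 + $3,500 = $76,300 (under)
Week 17–Week 21: $4,000 + $15,600 + $25,800 + $3,500 + $66,100 = $115,000 (under)
Week 18–Week 22: $15,600 + $25,800 + $3,500 + $66,100 + $26,300 = $137,300 (under)
Week 19–Week 23: $25,800 + $3,500 + $66,100 + $26,300 + $61,100 = $182,800 (under)
Week 20–Week 24: $3,500 + $66,100 + $26,300 + $61,100 + $6,900 = $163,900 (under)
Week 21–Week 25: $66,100 + $26,300 + $61,100 + $6,900 + $44,400 = $204,800 (under)
Week 22–Week 26: $26,300 + $61,100 + $6,900 + $44,400 + $2,200 = $140,900 (under)
At least one window exceeds $235,000.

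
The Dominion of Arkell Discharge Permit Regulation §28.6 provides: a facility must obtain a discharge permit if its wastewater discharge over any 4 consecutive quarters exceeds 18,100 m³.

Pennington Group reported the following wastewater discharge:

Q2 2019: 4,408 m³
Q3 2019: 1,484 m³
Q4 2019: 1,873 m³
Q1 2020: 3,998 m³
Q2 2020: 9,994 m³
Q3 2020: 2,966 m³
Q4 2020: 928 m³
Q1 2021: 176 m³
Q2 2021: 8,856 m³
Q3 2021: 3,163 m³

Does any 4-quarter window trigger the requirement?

Q2 2019–Q1 2020: 4,408 m³ + 1,484 m³ + 1,873 m³ + 3,998 m³ = 11,763 m³ (under)
Q3 2019–Q2 2020: 1,484 m³ + 1,873 m³ + 3,998 m³ + 9,994 m³ = 17,349 m³ (under)
Q4 2019–Q3 2020: 1,873 m³ + 3,998 m³ + 9,994 m³ + 2,966 m³ = 18,831 m³ (over)
Q1 2020–Q4 2020: 3,998 m³ + 9,994 m³ + 2,966 m³ + 928 m³ = 17,886 m³ (under)
Q2 2020–Q1 2021: 9,994 m³ + 2,966 m³ + 928 m³ + 176 m³ = 14,064 m³ (under)
Q3 2020–Q2 2021: 2,966 m³ + 928 m³ + 176 m³ + 8,856 m³ = 12,926 m³ (under)
Q4 2020–Q3 2021: 928 m³ + 176 m³ + 8,856 m³ + 3,163 m³ = 13,123 m³ (under)
At least one window exceeds 18,100 m³.

Yes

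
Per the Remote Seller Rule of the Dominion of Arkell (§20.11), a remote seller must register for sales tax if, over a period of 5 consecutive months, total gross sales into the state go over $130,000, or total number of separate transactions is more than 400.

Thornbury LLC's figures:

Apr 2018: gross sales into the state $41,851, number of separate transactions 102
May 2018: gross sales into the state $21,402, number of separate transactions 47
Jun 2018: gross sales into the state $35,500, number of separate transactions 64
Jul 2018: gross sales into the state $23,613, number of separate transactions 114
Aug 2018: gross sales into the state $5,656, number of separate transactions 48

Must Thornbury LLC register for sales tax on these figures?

No

Total gross sales into the state: $41,851 + $21,402 + $35,500 + $23,613 + $5,656 = $128,022 (≤ $130,000).
Total number of separate transactions: 102 + 47 + 64 + 114 + 48 = 375 (≤ 400).
The test is 'or': neither threshold is exceeded.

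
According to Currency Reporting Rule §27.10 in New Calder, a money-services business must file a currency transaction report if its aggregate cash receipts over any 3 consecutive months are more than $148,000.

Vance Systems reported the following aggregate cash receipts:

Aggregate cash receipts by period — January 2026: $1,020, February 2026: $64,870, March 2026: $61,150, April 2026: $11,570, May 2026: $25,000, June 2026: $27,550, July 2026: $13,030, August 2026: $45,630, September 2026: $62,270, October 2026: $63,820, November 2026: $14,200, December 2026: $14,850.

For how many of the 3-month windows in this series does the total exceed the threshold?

1

January 2026–March 2026: $1,020 + $64,870 + $61,150 = $127,040 (under)
February 2026–April 2026: $64,870 + $61,150 + $11,570 = $137,590 (under)
March 2026–May 2026: $61,150 + $11,570 + $25,000 = $97,720 (under)
April 2026–June 2026: $11,570 + $25,000 + $27,550 = $64,120 (under)
May 2026–July 2026: $25,000 + $27,550 + $13,030 = $65,580 (under)
June 2026–August 2026: $27,550 + $13,030 + $45,630 = $86,210 (under)
July 2026–September 2026: $13,030 + $45,630 + $62,270 = $120,930 (under)
August 2026–October 2026: $45,630 + $62,270 + $63,820 = $171,720 (over)
September 2026–November 2026: $62,270 + $63,820 + $14,200 = $140,290 (under)
October 2026–December 2026: $63,820 + $14,200 + $14,850 = $92,870 (under)
1 window exceeds the threshold.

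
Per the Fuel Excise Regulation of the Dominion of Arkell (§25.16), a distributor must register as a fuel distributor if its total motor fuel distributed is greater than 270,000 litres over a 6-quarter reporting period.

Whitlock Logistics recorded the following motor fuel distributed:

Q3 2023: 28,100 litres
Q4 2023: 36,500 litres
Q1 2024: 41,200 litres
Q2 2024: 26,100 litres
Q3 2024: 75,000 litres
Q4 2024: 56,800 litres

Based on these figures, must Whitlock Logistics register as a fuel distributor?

No

Total motor fuel distributed: 28,100 litres + 36,500 litres + 41,200 litres + 26,100 litres + 75,000 litres + 56,800 litres = 263,700 litres.
263,700 litres ≤ 270,000 litres, so the threshold is not exceeded.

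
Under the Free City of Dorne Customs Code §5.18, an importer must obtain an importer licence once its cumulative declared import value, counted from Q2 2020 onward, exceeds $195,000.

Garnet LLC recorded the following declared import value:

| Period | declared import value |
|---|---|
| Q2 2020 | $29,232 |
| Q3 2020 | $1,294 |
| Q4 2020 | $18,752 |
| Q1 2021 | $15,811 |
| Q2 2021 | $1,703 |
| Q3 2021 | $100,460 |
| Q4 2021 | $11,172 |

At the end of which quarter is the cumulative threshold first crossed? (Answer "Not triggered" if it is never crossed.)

Not triggered

Through Q2 2020: $29,232
Through Q3 2020: $30,526
Through Q4 2020: $49,278
Through Q1 2021: $65,089
Through Q2 2021: $66,792
Through Q3 2021: $167,252
Through Q4 2021: $178,424
Final cumulative total $178,424 ≤ $195,000; the threshold is never exceeded.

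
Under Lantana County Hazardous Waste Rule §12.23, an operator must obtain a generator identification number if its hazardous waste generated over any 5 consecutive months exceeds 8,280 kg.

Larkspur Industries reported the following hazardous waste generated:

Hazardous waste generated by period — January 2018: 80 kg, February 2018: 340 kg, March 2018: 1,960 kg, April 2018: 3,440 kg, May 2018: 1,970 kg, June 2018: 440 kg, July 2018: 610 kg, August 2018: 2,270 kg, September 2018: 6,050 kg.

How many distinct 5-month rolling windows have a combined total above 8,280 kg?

3

January 2018–May 2018: 80 kg + 340 kg + 1,960 kg + 3,440 kg + 1,970 kg = 7,790 kg (under)
February 2018–June 2018: 340 kg + 1,960 kg + 3,440 kg + 1,970 kg + 440 kg = 8,150 kg (under)
March 2018–July 2018: 1,960 kg + 3,440 kg + 1,970 kg + 440 kg + 610 kg = 8,420 kg (over)
April 2018–August 2018: 3,440 kg + 1,970 kg + 440 kg + 610 kg + 2,270 kg = 8,730 kg (over)
May 2018–September 2018: 1,970 kg + 440 kg + 610 kg + 2,270 kg + 6,050 kg = 11,340 kg (over)
3 windows exceed the threshold.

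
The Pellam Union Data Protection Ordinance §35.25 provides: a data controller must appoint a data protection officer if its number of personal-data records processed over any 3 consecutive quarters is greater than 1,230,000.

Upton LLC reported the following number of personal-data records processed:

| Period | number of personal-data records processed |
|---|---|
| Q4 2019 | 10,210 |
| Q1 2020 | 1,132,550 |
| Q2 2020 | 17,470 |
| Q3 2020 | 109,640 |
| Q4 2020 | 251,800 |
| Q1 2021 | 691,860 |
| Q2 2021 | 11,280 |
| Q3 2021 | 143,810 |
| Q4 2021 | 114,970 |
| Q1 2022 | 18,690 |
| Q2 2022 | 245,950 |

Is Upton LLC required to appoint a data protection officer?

Q4 2019–Q2 2020: 10,210 + 1,132,550 + 17,470 = 1,160,230 (under)
Q1 2020–Q3 2020: 1,132,550 + 17,470 + 109,640 = 1,259,660 (over)
Q2 2020–Q4 2020: 17,470 + 109,640 + 251,800 = 378,910 (under)
Q3 2020–Q1 2021: 109,640 + 251,800 + 691,860 = 1,053,300 (under)
Q4 2020–Q2 2021: 251,800 + 691,860 + 11,280 = 954,940 (under)
Q1 2021–Q3 2021: 691,860 + 11,280 + 143,810 = 846,950 (under)
Q2 2021–Q4 2021: 11,280 + 143,810 + 114,970 = 270,060 (under)
Q3 2021–Q1 2022: 143,810 + 114,970 + 18,690 = 277,470 (under)
Q4 2021–Q2 2022: 114,970 + 18,690 + 245,950 = 379,610 (under)
At least one window exceeds 1,230,000.

Yes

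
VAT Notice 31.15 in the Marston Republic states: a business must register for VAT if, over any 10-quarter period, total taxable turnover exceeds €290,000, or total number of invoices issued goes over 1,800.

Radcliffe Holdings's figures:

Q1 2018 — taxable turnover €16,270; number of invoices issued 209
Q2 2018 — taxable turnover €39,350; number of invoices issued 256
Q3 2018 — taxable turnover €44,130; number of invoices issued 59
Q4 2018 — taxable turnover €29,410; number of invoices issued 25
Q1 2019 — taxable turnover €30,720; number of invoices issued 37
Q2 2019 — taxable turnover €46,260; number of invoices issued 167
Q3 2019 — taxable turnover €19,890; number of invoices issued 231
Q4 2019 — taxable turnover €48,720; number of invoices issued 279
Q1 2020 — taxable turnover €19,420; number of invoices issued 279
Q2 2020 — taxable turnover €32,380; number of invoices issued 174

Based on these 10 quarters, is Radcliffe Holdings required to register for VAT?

Total taxable turnover: €16,270 + €39,350 + €44,130 + €29,410 + €30,720 + €46,260 + €19,890 + €48,720 + €19,420 + €32,380 = €326,550 (> €290,000).
Total number of invoices issued: 209 + 256 + 59 + 25 + 37 + 167 + 231 + 279 + 279 + 174 = 1,716 (≤ 1,800).
The test is 'or': at least one threshold is exceeded.

Yes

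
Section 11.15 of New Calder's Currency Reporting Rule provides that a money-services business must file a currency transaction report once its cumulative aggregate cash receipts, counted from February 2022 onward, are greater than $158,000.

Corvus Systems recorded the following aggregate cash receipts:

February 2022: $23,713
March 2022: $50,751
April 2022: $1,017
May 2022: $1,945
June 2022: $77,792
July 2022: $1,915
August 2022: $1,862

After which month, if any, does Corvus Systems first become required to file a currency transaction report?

August 2022

Through February 2022: $23,713
Through March 2022: $74,464
Through April 2022: $75,481
Through May 2022: $77,426
Through June 2022: $155,218
Through July 2022: $157,133
Through August 2022: $158,995 ← exceeds threshold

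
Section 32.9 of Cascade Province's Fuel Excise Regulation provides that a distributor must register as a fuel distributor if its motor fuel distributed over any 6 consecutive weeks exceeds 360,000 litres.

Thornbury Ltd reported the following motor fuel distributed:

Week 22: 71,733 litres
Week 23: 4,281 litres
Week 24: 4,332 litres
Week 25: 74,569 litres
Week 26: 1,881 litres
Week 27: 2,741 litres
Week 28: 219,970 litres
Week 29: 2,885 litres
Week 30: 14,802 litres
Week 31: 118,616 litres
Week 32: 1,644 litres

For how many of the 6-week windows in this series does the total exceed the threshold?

2

Week 22–Week 27: 71,733 litres + 4,281 litres + 4,332 litres + 74,569 litres + 1,881 litres + 2,741 litres = 159,537 litres (under)
Week 23–Week 28: 4,281 litres + 4,332 litres + 74,569 litres + 1,881 litres + 2,741 litres + 219,970 litres = 307,774 litres (under)
Week 24–Week 29: 4,332 litres + 74,569 litres + 1,881 litres + 2,741 litres + 219,970 litres + 2,885 litres = 306,378 litres (under)
Week 25–Week 30: 74,569 litres + 1,881 litres + 2,741 litres + 219,970 litres + 2,885 litres + 14,802 litres = 316,848 litres (under)
Week 26–Week 31: 1,881 litres + 2,741 litres + 219,970 litres + 2,885 litres + 14,802 litres + 118,616 litres = 360,895 litres (over)
Week 27–Week 32: 2,741 litres + 219,970 litres + 2,885 litres + 14,802 litres + 118,616 litres + 1,644 litres = 360,658 litres (over)
2 windows exceed the threshold.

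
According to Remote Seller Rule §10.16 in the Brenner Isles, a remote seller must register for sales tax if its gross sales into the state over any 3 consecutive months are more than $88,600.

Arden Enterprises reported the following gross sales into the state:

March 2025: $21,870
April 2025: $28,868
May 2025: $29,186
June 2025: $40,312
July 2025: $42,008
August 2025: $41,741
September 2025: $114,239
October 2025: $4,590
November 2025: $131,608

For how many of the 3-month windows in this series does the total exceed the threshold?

6

March 2025–May 2025: $21,870 + $28,868 + $29,186 = $79,924 (under)
April 2025–June 2025: $28,868 + $29,186 + $40,312 = $98,366 (over)
May 2025–July 2025: $29,186 + $40,312 + $42,008 = $111,506 (over)
June 2025–August 2025: $40,312 + $42,008 + $41,741 = $124,061 (over)
July 2025–September 2025: $42,008 + $41,741 + $114,239 = $197,988 (over)
August 2025–October 2025: $41,741 + $114,239 + $4,590 = $160,570 (over)
September 2025–November 2025: $114,239 + $4,590 + $131,608 = $250,437 (over)
6 windows exceed the threshold.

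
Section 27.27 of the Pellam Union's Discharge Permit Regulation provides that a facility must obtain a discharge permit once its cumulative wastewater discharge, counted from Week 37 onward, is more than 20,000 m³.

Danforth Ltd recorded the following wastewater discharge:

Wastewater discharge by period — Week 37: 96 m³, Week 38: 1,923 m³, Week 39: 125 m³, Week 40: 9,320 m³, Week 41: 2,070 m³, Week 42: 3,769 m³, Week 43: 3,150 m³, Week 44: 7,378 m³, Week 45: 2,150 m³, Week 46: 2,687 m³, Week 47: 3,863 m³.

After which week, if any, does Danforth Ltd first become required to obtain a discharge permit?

Through Week 37: 96 m³
Through Week 38: 2,019 m³
Through Week 39: 2,144 m³
Through Week 40: 11,464 m³
Through Week 41: 13,534 m³
Through Week 42: 17,303 m³
Through Week 43: 20,453 m³ ← exceeds threshold

Week 43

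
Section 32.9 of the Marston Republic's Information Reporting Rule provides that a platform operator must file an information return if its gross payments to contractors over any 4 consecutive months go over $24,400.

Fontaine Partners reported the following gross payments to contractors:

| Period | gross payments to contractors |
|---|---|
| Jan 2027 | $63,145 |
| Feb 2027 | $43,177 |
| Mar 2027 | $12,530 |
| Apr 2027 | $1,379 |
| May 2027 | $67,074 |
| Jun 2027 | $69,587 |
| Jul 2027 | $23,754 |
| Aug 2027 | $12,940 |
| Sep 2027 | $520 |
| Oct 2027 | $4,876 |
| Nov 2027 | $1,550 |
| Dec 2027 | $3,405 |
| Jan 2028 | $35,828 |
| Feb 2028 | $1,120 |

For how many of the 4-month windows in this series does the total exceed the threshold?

9

Jan 2027–Apr 2027: $63,145 + $43,177 + $12,530 + $1,379 = $120,231 (over)
Feb 2027–May 2027: $43,177 + $12,530 + $1,379 + $67,074 = $124,160 (over)
Mar 2027–Jun 2027: $12,530 + $1,379 + $67,074 + $69,587 = $150,570 (over)
Apr 2027–Jul 2027: $1,379 + $67,074 + $69,587 + $23,754 = $161,794 (over)
May 2027–Aug 2027: $67,074 + $69,587 + $23,754 + $12,940 = $173,355 (over)
Jun 2027–Sep 2027: $69,587 + $23,754 + $12,940 + $520 = $106,801 (over)
Jul 2027–Oct 2027: $23,754 + $12,940 + $520 + $4,876 = $42,090 (over)
Aug 2027–Nov 2027: $12,940 + $520 + $4,876 + $1,550 = $19,886 (under)
Sep 2027–Dec 2027: $520 + $4,876 + $1,550 + $3,405 = $10,351 (under)
Oct 2027–Jan 2028: $4,876 + $1,550 + $3,405 + $35,828 = $45,659 (over)
Nov 2027–Feb 2028: $1,550 + $3,405 + $35,828 + $1,120 = $41,903 (over)
9 windows exceed the threshold.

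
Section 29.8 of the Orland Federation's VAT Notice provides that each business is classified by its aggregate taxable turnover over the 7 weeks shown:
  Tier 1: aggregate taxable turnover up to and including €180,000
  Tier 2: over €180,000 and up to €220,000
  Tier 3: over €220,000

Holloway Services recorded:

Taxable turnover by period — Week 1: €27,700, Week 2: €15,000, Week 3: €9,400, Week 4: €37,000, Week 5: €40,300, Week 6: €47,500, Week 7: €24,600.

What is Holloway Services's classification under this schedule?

Aggregate taxable turnover: €27,700 + €15,000 + €9,400 + €37,000 + €40,300 + €47,500 + €24,600 = €201,500.
€180,000 < €201,500 ≤ €220,000, so Tier 2 applies.

Tier 2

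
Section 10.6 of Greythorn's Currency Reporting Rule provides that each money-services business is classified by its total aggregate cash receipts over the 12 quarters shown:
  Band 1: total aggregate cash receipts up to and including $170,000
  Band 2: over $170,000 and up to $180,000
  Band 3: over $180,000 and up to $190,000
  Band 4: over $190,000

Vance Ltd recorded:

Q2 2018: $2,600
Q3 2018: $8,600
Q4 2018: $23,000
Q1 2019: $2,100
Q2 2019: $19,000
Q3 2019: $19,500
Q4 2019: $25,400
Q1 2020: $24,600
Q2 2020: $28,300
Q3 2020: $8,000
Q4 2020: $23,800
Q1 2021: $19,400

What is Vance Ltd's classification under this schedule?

Total aggregate cash receipts: $2,600 + $8,600 + $23,000 + $2,100 + $19,000 + $19,500 + $25,400 + $24,600 + $28,300 + $8,000 + $23,800 + $19,400 = $204,300.
$204,300 > $190,000, so Band 4 applies.

Band 4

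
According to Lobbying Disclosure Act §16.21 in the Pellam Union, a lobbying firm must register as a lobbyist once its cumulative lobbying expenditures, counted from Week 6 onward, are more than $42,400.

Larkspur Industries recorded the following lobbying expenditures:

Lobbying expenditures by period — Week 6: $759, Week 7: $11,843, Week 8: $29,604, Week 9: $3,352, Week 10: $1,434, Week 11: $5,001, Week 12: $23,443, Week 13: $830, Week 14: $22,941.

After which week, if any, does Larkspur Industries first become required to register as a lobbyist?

Week 9

Through Week 6: $759
Through Week 7: $12,602
Through Week 8: $42,206
Through Week 9: $45,558 ← exceeds threshold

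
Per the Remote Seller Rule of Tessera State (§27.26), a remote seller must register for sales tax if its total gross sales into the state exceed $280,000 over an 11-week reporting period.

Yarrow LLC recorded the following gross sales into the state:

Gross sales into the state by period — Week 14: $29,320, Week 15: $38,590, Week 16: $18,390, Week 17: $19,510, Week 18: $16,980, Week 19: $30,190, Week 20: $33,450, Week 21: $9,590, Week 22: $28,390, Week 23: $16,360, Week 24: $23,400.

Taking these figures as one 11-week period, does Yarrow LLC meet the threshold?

No

Total gross sales into the state: $29,320 + $38,590 + $18,390 + $19,510 + $16,980 + $30,190 + $33,450 + $9,590 + $28,390 + $16,360 + $23,400 = $264,170.
$264,170 ≤ $280,000, so the threshold is not exceeded.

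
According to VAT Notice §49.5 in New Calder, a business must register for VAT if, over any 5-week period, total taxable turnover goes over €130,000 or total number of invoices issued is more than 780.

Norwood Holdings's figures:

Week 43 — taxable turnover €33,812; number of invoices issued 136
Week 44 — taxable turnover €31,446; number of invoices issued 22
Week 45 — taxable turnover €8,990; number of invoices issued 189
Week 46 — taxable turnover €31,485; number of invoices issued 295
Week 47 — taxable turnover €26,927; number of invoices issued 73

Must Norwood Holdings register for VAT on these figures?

Total taxable turnover: €33,812 + €31,446 + €8,990 + €31,485 + €26,927 = €132,660 (> €130,000).
Total number of invoices issued: 136 + 22 + 189 + 295 + 73 = 715 (≤ 780).
The test is 'or': at least one threshold is exceeded.

Yes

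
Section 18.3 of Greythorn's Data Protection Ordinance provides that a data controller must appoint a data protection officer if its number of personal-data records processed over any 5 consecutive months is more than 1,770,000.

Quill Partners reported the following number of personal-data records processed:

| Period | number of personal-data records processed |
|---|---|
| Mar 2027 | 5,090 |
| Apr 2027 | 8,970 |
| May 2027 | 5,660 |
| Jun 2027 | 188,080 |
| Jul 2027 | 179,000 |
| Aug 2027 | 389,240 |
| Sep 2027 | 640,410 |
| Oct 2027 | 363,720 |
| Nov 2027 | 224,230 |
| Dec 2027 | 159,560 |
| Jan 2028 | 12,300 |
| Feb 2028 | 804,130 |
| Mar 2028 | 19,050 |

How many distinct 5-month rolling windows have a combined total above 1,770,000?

2

Mar 2027–Jul 2027: 5,090 + 8,970 + 5,660 + 188,080 + 179,000 = 386,800 (under)
Apr 2027–Aug 2027: 8,970 + 5,660 + 188,080 + 179,000 + 389,240 = 770,950 (under)
May 2027–Sep 2027: 5,660 + 188,080 + 179,000 + 389,240 + 640,410 = 1,402,390 (under)
Jun 2027–Oct 2027: 188,080 + 179,000 + 389,240 + 640,410 + 363,720 = 1,760,450 (under)
Jul 2027–Nov 2027: 179,000 + 389,240 + 640,410 + 363,720 + 224,230 = 1,796,600 (over)
Aug 2027–Dec 2027: 389,240 + 640,410 + 363,720 + 224,230 + 159,560 = 1,777,160 (over)
Sep 2027–Jan 2028: 640,410 + 363,720 + 224,230 + 159,560 + 12,300 = 1,400,220 (under)
Oct 2027–Feb 2028: 363,720 + 224,230 + 159,560 + 12,300 + 804,130 = 1,563,940 (under)
Nov 2027–Mar 2028: 224,230 + 159,560 + 12,300 + 804,130 + 19,050 = 1,219,270 (under)
2 windows exceed the threshold.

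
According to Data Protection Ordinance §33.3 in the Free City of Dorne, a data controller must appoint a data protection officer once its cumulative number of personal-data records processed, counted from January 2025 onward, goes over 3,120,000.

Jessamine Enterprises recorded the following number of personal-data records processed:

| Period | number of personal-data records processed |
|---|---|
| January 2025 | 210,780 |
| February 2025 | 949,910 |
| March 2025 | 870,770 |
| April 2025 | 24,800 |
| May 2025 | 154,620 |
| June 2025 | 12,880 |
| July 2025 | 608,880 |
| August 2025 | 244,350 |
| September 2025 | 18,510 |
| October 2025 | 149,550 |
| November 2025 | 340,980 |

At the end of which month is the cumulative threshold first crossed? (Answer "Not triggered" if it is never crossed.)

Through January 2025: 210,780
Through February 2025: 1,160,690
Through March 2025: 2,031,460
Through April 2025: 2,056,260
Through May 2025: 2,210,880
Through June 2025: 2,223,760
Through July 2025: 2,832,640
Through August 2025: 3,076,990
Through September 2025: 3,095,500
Through October 2025: 3,245,050 ← exceeds threshold

October 2025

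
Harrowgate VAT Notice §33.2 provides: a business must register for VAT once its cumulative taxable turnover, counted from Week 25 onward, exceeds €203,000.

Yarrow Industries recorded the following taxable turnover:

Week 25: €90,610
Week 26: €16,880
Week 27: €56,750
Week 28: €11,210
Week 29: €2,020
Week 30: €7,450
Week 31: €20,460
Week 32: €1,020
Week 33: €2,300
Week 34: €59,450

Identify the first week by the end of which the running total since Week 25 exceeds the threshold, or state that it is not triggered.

Week 31

Through Week 25: €90,610
Through Week 26: €107,490
Through Week 27: €164,240
Through Week 28: €175,450
Through Week 29: €177,470
Through Week 30: €184,920
Through Week 31: €205,380 ← exceeds threshold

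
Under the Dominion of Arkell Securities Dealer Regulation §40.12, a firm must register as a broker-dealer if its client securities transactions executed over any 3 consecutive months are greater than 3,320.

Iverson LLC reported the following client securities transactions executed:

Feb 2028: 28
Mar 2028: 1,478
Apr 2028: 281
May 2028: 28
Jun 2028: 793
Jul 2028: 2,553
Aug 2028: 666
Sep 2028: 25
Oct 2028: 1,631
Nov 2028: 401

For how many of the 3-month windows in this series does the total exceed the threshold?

Feb 2028–Apr 2028: 28 + 1,478 + 281 = 1,787 (under)
Mar 2028–May 2028: 1,478 + 281 + 28 = 1,787 (under)
Apr 2028–Jun 2028: 281 + 28 + 793 = 1,102 (under)
May 2028–Jul 2028: 28 + 793 + 2,553 = 3,374 (over)
Jun 2028–Aug 2028: 793 + 2,553 + 666 = 4,012 (over)
Jul 2028–Sep 2028: 2,553 + 666 + 25 = 3,244 (under)
Aug 2028–Oct 2028: 666 + 25 + 1,631 = 2,322 (under)
Sep 2028–Nov 2028: 25 + 1,631 + 401 = 2,057 (under)
2 windows exceed the threshold.

2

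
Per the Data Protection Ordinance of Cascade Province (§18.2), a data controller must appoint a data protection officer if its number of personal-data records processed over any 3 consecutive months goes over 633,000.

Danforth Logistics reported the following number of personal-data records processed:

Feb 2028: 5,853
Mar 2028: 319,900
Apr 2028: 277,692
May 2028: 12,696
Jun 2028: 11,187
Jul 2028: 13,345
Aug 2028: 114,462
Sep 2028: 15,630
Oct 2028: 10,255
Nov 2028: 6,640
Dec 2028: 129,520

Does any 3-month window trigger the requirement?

Feb 2028–Apr 2028: 5,853 + 319,900 + 277,692 = 603,445 (under)
Mar 2028–May 2028: 319,900 + 277,692 + 12,696 = 610,288 (under)
Apr 2028–Jun 2028: 277,692 + 12,696 + 11,187 = 301,575 (under)
May 2028–Jul 2028: 12,696 + 11,187 + 13,345 = 37,228 (under)
Jun 2028–Aug 2028: 11,187 + 13,345 + 114,462 = 138,994 (under)
Jul 2028–Sep 2028: 13,345 + 114,462 + 15,630 = 143,437 (under)
Aug 2028–Oct 2028: 114,462 + 15,630 + 10,255 = 140,347 (under)
Sep 2028–Nov 2028: 15,630 + 10,255 + 6,640 = 32,525 (under)
Oct 2028–Dec 2028: 10,255 + 6,640 + 129,520 = 146,415 (under)
No window exceeds 633,000.

No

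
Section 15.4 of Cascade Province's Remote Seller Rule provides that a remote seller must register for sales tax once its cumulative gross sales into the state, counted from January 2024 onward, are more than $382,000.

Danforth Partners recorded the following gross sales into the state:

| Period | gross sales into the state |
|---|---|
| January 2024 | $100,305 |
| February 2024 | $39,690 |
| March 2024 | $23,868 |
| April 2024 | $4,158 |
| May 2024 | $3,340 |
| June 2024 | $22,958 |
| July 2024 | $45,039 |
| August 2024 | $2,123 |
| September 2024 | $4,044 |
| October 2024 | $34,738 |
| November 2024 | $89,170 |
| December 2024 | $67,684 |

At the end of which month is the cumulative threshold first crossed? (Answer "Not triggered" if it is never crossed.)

December 2024

Through January 2024: $100,305
Through February 2024: $139,995
Through March 2024: $163,863
Through April 2024: $168,021
Through May 2024: $171,361
Through June 2024: $194,319
Through July 2024: $239,358
Through August 2024: $241,481
Through September 2024: $245,525
Through October 2024: $280,263
Through November 2024: $369,433
Through December 2024: $437,117 ← exceeds threshold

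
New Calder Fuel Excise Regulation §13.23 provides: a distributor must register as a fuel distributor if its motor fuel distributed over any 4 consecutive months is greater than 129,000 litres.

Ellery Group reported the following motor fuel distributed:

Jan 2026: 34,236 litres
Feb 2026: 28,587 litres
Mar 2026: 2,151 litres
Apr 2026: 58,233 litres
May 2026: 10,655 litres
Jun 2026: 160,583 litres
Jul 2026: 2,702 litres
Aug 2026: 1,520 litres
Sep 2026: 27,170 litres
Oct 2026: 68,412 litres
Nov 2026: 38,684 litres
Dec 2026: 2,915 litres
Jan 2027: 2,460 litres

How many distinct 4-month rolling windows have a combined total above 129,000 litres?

Jan 2026–Apr 2026: 34,236 litres + 28,587 litres + 2,151 litres + 58,233 litres = 123,207 litres (under)
Feb 2026–May 2026: 28,587 litres + 2,151 litres + 58,233 litres + 10,655 litres = 99,626 litres (under)
Mar 2026–Jun 2026: 2,151 litres + 58,233 litres + 10,655 litres + 160,583 litres = 231,622 litres (over)
Apr 2026–Jul 2026: 58,233 litres + 10,655 litres + 160,583 litres + 2,702 litres = 232,173 litres (over)
May 2026–Aug 2026: 10,655 litres + 160,583 litres + 2,702 litres + 1,520 litres = 175,460 litres (over)
Jun 2026–Sep 2026: 160,583 litres + 2,702 litres + 1,520 litres + 27,170 litres = 191,975 litres (over)
Jul 2026–Oct 2026: 2,702 litres + 1,520 litres + 27,170 litres + 68,412 litres = 99,804 litres (under)
Aug 2026–Nov 2026: 1,520 litres + 27,170 litres + 68,412 litres + 38,684 litres = 135,786 litres (over)
Sep 2026–Dec 2026: 27,170 litres + 68,412 litres + 38,684 litres + 2,915 litres = 137,181 litres (over)
Oct 2026–Jan 2027: 68,412 litres + 38,684 litres + 2,915 litres + 2,460 litres = 112,471 litres (under)
6 windows exceed the threshold.

6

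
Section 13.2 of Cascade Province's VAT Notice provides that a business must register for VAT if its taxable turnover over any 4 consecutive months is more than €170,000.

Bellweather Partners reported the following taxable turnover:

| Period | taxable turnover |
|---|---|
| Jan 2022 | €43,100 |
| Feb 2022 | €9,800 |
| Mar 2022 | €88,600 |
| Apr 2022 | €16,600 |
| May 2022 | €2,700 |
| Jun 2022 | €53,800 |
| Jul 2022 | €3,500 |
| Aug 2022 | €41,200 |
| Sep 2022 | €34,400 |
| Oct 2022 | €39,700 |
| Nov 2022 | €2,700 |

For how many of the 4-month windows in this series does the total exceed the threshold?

Jan 2022–Apr 2022: €43,100 + €9,800 + €88,600 + €16,600 = €158,100 (under)
Feb 2022–May 2022: €9,800 + €88,600 + €16,600 + €2,700 = €117,700 (under)
Mar 2022–Jun 2022: €88,600 + €16,600 + €2,700 + €53,800 = €161,700 (under)
Apr 2022–Jul 2022: €16,600 + €2,700 + €53,800 + €3,500 = €76,600 (under)
May 2022–Aug 2022: €2,700 + €53,800 + €3,500 + €41,200 = €101,200 (under)
Jun 2022–Sep 2022: €53,800 + €3,500 + €41,200 + €34,400 = €132,900 (under)
Jul 2022–Oct 2022: €3,500 + €41,200 + €34,400 + €39,700 = €118,800 (under)
Aug 2022–Nov 2022: €41,200 + €34,400 + €39,700 + €2,700 = €118,000 (under)
0 windows exceed the threshold.

0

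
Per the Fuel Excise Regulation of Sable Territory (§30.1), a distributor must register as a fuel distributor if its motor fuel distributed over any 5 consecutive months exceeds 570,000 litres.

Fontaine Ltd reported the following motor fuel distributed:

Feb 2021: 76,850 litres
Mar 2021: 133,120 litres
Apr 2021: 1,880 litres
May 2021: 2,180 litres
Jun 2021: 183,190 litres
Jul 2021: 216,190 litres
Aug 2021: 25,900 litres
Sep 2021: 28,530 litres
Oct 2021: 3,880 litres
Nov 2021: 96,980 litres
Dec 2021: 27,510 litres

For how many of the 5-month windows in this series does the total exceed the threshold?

0

Feb 2021–Jun 2021: 76,850 litres + 133,120 litres + 1,880 litres + 2,180 litres + 183,190 litres = 397,220 litres (under)
Mar 2021–Jul 2021: 133,120 litres + 1,880 litres + 2,180 litres + 183,190 litres + 216,190 litres = 536,560 litres (under)
Apr 2021–Aug 2021: 1,880 litres + 2,180 litres + 183,190 litres + 216,190 litres + 25,900 litres = 429,340 litres (under)
May 2021–Sep 2021: 2,180 litres + 183,190 litres + 216,190 litres + 25,900 litres + 28,530 litres = 455,990 litres (under)
Jun 2021–Oct 2021: 183,190 litres + 216,190 litres + 25,900 litres + 28,530 litres + 3,880 litres = 457,690 litres (under)
Jul 2021–Nov 2021: 216,190 litres + 25,900 litres + 28,530 litres + 3,880 litres + 96,980 litres = 371,480 litres (under)
Aug 2021–Dec 2021: 25,900 litres + 28,530 litres + 3,880 litres + 96,980 litres + 27,510 litres = 182,800 litres (under)
0 windows exceed the threshold.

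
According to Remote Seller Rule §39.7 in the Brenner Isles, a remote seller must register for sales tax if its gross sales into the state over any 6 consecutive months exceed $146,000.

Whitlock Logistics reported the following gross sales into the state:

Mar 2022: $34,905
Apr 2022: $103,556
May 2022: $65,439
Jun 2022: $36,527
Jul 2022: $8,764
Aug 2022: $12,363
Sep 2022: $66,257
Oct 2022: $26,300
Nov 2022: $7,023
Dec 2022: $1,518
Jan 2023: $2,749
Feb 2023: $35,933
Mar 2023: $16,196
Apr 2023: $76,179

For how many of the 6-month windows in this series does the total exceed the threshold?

Mar 2022–Aug 2022: $34,905 + $103,556 + $65,439 + $36,527 + $8,764 + $12,363 = $261,554 (over)
Apr 2022–Sep 2022: $103,556 + $65,439 + $36,527 + $8,764 + $12,363 + $66,257 = $292,906 (over)
May 2022–Oct 2022: $65,439 + $36,527 + $8,764 + $12,363 + $66,257 + $26,300 = $215,650 (over)
Jun 2022–Nov 2022: $36,527 + $8,764 + $12,363 + $66,257 + $26,300 + $7,023 = $157,234 (over)
Jul 2022–Dec 2022: $8,764 + $12,363 + $66,257 + $26,300 + $7,023 + $1,518 = $122,225 (under)
Aug 2022–Jan 2023: $12,363 + $66,257 + $26,300 + $7,023 + $1,518 + $2,749 = $116,210 (under)
Sep 2022–Feb 2023: $66,257 + $26,300 + $7,023 + $1,518 + $2,749 + $35,933 = $139,780 (under)
Oct 2022–Mar 2023: $26,300 + $7,023 + $1,518 + $2,749 + $35,933 + $16,196 = $89,719 (under)
Nov 2022–Apr 2023: $7,023 + $1,518 + $2,749 + $35,933 + $16,196 + $76,179 = $139,598 (under)
4 windows exceed the threshold.

4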